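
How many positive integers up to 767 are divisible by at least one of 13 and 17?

Multiples of 13: 59. Multiples of 17: 45. Of both (lcm=221): 3.
By inclusion-exclusion: 59 + 45 - 3.

Final answer: 101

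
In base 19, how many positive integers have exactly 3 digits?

Leading digit: 18 options (nonzero). Other 2 digit(s): 19 options each.
Total: 18 x 19^2.

Final answer: 6498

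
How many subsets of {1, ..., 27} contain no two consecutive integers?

Let a(n) count such subsets of {1, ..., n}. Either n is excluded (a(n-1) ways) or n is included, forcing n-1 out (a(n-2) ways), so a(n) = a(n-1) + a(n-2) with a(1)=2, a(2)=3.
Building up term by term: a(1)=2, a(2)=3, a(3)=5, a(4)=8, a(5)=13, a(6)=21, a(7)=34, a(8)=55, a(9)=89, a(10)=144, a(11)=233, a(12)=377, a(13)=610, a(14)=987, a(15)=1597, a(16)=2584, a(17)=4181, a(18)=6765, a(19)=10946, a(20)=17711, a(21)=28657, a(22)=46368, a(23)=75025, a(24)=121393, a(25)=196418, a(26)=317811, a(27)=514229.

Final answer: 514229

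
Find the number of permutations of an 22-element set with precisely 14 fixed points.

Choose which 14 elements are fixed: C(22,14) = 319770.
Derange the remaining 8 using D(j) = (j-1)(D(j-1) + D(j-2)), D(0)=1, D(1)=0: D(2)=1, D(3)=2, D(4)=9, D(5)=44, D(6)=265, D(7)=1854, D(8)=14833.
Total: 319770 x 14833.

Final answer: C(22,14) D(8) = 4743148410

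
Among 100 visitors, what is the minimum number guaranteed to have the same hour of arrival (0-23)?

There are 24 possible values for hour of arrival (0-23). With 100 visitors and 24 categories, by pigeonhole: ceiling(100/24).

Final answer: 5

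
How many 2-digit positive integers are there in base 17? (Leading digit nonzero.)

These are the integers in [17^1, 17^2), so the count is 17^2 - 17^1 = 16 x 17^1.

Final answer: 272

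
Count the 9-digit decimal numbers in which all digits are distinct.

First digit: 9 (not 0). Second: 9 (not first). Third: 8, etc.
Total: 9 x 9 x 8 x 7 x 6 x 5 x 4 x 3 x 2.

Final answer: 3265920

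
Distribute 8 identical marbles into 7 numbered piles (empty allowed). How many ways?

Stars and bars: C(n+k-1, k-1) = C(14,6).

Final answer: C(14,6) = 3003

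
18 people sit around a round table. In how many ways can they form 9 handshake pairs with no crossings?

This is counted by the nth Catalan number C_n. Here n = 18/2 = 9.
C_n = C(2n,n)/(n+1), so C_{9} = C(18,9)/10 = 48620/10.

Final answer: C_{9} = 4862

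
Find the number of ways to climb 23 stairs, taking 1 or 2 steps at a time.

Let f(n) count the ways. The last step is size 1 or 2, so f(n) = f(n-1) + f(n-2) with f(1)=1, f(2)=2.
Iterating the recurrence: f(1)=1, f(2)=2, f(3)=3, f(4)=5, f(5)=8, f(6)=13, f(7)=21, f(8)=34, f(9)=55, f(10)=89, f(11)=144, f(12)=233, f(13)=377, f(14)=610, f(15)=987, f(16)=1597, f(17)=2584, f(18)=4181, f(19)=6765, f(20)=10946, f(21)=17711, f(22)=28657, f(23)=46368.

Final answer: 46368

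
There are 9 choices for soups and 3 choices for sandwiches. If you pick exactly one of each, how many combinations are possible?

By the multiplication principle: 9 x 3.

Final answer: 27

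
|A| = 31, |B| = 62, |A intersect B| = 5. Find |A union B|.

|A union B| = |A| + |B| - |A intersect B| = 31 + 62 - 5.

Final answer: 88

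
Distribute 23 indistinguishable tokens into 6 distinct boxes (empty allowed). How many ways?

Stars and bars: C(n+k-1, k-1) = C(28,5).

Final answer: C(28,5) = 98280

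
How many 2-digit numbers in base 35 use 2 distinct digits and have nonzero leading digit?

The leading digit has 34 choices (anything but zero); the next has 34 (anything but the first), then 33, and so on, one fewer each time.
Total: 34 x 34.

Final answer: 1156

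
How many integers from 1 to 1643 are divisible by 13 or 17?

Multiples of 13: 126. Multiples of 17: 96. Of both (lcm=221): 7.
By inclusion-exclusion: 126 + 96 - 7.

Final answer: 215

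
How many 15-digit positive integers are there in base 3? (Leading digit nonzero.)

These are the integers in [3^14, 3^15), so the count is 3^15 - 3^14 = 2 x 3^14.

Final answer: 9565938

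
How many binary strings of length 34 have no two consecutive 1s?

Let a(n) count valid strings. If the last bit is 0 the prefix is any valid string of length n-1; if it is 1 the string must end in 01 with a valid prefix of length n-2. So a(n) = a(n-1) + a(n-2), a(1)=2, a(2)=3.
Iterating the recurrence: a(1)=2, a(2)=3, a(3)=5, a(4)=8, a(5)=13, a(6)=21, a(7)=34, a(8)=55, a(9)=89, a(10)=144, a(11)=233, a(12)=377, a(13)=610, a(14)=987, a(15)=1597, a(16)=2584, a(17)=4181, a(18)=6765, a(19)=10946, a(20)=17711, a(21)=28657, a(22)=46368, a(23)=75025, a(24)=121393, a(25)=196418, a(26)=317811, a(27)=514229, a(28)=832040, a(29)=1346269, a(30)=2178309, a(31)=3524578, a(32)=5702887, a(33)=9227465, a(34)=14930352.

Final answer: 14930352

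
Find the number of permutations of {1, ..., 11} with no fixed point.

D(n) = (n-1)(D(n-1) + D(n-2)), D(0)=1, D(1)=0.
Building up: D(2)=1, D(3)=2, D(4)=9, D(5)=44, D(6)=265, D(7)=1854, D(8)=14833, D(9)=133496, D(10)=1334961.
D(11) = 10 x (D(10) + D(9)) = 10 x (1334961 + 133496).

Final answer: D(11) = 14684570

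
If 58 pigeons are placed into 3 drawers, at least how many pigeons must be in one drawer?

By the pigeonhole principle: ceiling(58/3).

Final answer: 20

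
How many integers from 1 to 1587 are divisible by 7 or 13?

Multiples of 7: 226. Multiples of 13: 122. Of both (lcm=91): 17.
By inclusion-exclusion: 226 + 122 - 17.

Final answer: 331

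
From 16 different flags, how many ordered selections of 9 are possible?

P(16,9) = 16!/(16-9)! = 16!/7!.

Final answer: P(16,9) = 4151347200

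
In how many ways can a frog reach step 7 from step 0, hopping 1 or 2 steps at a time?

Let f(n) be the number of climbs. Removing the last move (1 or 2 steps) gives f(n) = f(n-1) + f(n-2); base cases f(1)=1, f(2)=2.
Building up term by term: f(1)=1, f(2)=2, f(3)=3, f(4)=5, f(5)=8, f(6)=13, f(7)=21.

Final answer: 21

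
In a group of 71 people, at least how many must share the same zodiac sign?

There are 12 possible values for zodiac sign. With 71 people and 12 categories, by pigeonhole: ceiling(71/12).

Final answer: 6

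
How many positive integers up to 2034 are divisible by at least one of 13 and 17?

Multiples of 13: 156. Multiples of 17: 119. Of both (lcm=221): 9.
By inclusion-exclusion: 156 + 119 - 9.

Final answer: 266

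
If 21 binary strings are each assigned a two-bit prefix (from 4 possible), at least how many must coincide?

There are 4 possible values for two-bit prefix. With 21 binary strings and 4 categories, by pigeonhole: ceiling(21/4).

Final answer: 6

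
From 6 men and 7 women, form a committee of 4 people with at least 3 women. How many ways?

Sum over valid woman counts:
C(7,3)C(6,1) = 210
C(7,4)C(6,0) = 35
Total: 210 + 35.

Final answer: 245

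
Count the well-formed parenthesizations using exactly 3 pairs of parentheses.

The structures are counted by the Catalan number C_n. Here n = 3 (pairs).
C_n = C(2n,n)/(n+1), so C_{3} = C(6,3)/4 = 20/4.

Final answer: C_{3} = 5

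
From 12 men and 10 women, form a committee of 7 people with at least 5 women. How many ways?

Sum over valid woman counts:
C(10,5)C(12,2) = 16632
C(10,6)C(12,1) = 2520
C(10,7)C(12,0) = 120
Total: 16632 + 2520 + 120.

Final answer: 19272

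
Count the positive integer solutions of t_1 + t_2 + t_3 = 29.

Substitute t'_i = t_i - 1 (so t'_i >= 0). Then sum t'_i = 29 - 3 = 26.
Stars and bars: C(26+3-1, 3-1) = C(28,2).

Final answer: C(28,2) = 378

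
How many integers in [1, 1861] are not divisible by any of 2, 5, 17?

|div by 2|=930, |div by 5|=372, |div by 17|=109.
|div by 2&5|=186, |div by 2&17|=54, |div by 5&17|=21, |div by all|=10.
By inclusion-exclusion, divisible by at least one: 930+372+109-186-54-21+10 = 1160.
Not divisible by any: 1861 - 1160.

Final answer: 701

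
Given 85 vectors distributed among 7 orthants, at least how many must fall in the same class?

By pigeonhole with 85 objects and 7 categories: ceiling(85/7).

Final answer: 13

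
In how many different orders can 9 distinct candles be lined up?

The number of ways to arrange 9 distinct objects is 9!.

Final answer: 9! = 362880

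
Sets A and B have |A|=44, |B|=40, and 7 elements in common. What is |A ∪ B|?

|A union B| = |A| + |B| - |A intersect B| = 44 + 40 - 7.

Final answer: 77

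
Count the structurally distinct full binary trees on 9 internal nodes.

The structures are counted by the Catalan number C_n. Here n = 9.
C_n = (2n)!/(n!(n+1)!), so C_{9} = 18!/(9! x 10!) = C(18,9)/10 = 48620/10.

Final answer: C_{9} = 4862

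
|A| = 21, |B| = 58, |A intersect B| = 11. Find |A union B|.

|A union B| = |A| + |B| - |A intersect B| = 21 + 58 - 11.

Final answer: 68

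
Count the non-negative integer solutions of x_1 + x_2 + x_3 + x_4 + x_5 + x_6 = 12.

Stars and bars with 12 stars and 5 bars:
C(12+6-1, 6-1) = C(17,5).

Final answer: C(17,5) = 6188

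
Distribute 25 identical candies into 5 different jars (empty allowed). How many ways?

Stars and bars: C(n+k-1, k-1) = C(29,4).

Final answer: C(29,4) = 23751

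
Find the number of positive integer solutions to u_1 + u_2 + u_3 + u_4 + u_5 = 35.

Substitute u'_i = u_i - 1 (so u'_i >= 0). Then sum u'_i = 35 - 5 = 30.
Stars and bars: C(30+5-1, 5-1) = C(34,4).

Final answer: C(34,4) = 46376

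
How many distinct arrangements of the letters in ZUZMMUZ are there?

Letters (M:2, U:2, Z:3). Total letters: 7.
Permutations = 7!/(3! x 2! x 2!).

Final answer: 210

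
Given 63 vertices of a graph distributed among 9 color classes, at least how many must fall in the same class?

By pigeonhole with 63 objects and 9 categories: ceiling(63/9).

Final answer: 7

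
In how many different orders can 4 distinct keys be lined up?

The number of ways to arrange 4 distinct objects is 4!.

Final answer: 4! = 24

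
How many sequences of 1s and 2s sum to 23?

Let f(n) count the ways. The last step is size 1 or 2, so f(n) = f(n-1) + f(n-2) with f(1)=1, f(2)=2.
Computing successive values: f(1)=1, f(2)=2, f(3)=3, f(4)=5, f(5)=8, f(6)=13, f(7)=21, f(8)=34, f(9)=55, f(10)=89, f(11)=144, f(12)=233, f(13)=377, f(14)=610, f(15)=987, f(16)=1597, f(17)=2584, f(18)=4181, f(19)=6765, f(20)=10946, f(21)=17711, f(22)=28657, f(23)=46368.

Final answer: 46368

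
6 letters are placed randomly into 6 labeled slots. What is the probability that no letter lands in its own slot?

D(n) = (n-1)(D(n-1) + D(n-2)), D(0)=1, D(1)=0.
Building up: D(2)=1, D(3)=2, D(4)=9, D(5)=44, D(6)=265.
Total arrangements: 6! = 720.
Probability = D(6)/6! = 53/144.

Final answer: D(6)/6! = 265/720 = 0.368056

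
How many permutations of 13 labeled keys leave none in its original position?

Derangements satisfy D(n) = (n-1)(D(n-1) + D(n-2)), starting from D(0)=1, D(1)=0.
D(2) = 1 x (0 + 1) = 1
D(3) = 2 x (1 + 0) = 2
D(4) = 3 x (2 + 1) = 9
D(5) = 4 x (9 + 2) = 44
D(6) = 5 x (44 + 9) = 265
D(7) = 6 x (265 + 44) = 1854
D(8) = 7 x (1854 + 265) = 14833
D(9) = 8 x (14833 + 1854) = 133496
D(10) = 9 x (133496 + 14833) = 1334961
D(11) = 10 x (1334961 + 133496) = 14684570
D(12) = 11 x (14684570 + 1334961) = 176214841
D(13) = 12 x (D(12) + D(11)) = 12 x (176214841 + 14684570)

Final answer: D(13) = 2290792932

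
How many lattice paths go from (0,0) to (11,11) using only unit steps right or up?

Each path has 11 right steps and 11 up steps in some order (22 steps total).
Choose which 11 of the 22 steps are up: C(22,11).

Final answer: C(22,11) = 705432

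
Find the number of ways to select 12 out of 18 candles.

C(18,12) = 18!/(12! x 6!).

Final answer: \binom{18}{12} = 18564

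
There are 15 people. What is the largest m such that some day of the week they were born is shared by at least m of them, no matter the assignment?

There are 7 possible values for day of the week they were born. With 15 people and 7 categories, by pigeonhole: ceiling(15/7).

Final answer: 3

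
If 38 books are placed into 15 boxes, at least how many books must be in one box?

By the pigeonhole principle: ceiling(38/15).

Final answer: 3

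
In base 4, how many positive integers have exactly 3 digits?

These are the integers in [4^2, 4^3), so the count is 4^3 - 4^2 = 3 x 4^2.

Final answer: 48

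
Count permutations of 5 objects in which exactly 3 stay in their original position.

Choose which 3 elements are fixed: C(5,3) = 10.
Derange the remaining 2 using D(j) = (j-1)(D(j-1) + D(j-2)), D(0)=1, D(1)=0: D(2)=1.
Total: 10 x 1.

Final answer: C(5,3) D(2) = 10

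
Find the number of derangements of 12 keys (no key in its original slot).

Use the recurrence D(n) = (n-1)(D(n-1) + D(n-2)) with D(0)=1, D(1)=0.
D(2) = 1 x (0 + 1) = 1
D(3) = 2 x (1 + 0) = 2
D(4) = 3 x (2 + 1) = 9
D(5) = 4 x (9 + 2) = 44
D(6) = 5 x (44 + 9) = 265
D(7) = 6 x (265 + 44) = 1854
D(8) = 7 x (1854 + 265) = 14833
D(9) = 8 x (14833 + 1854) = 133496
D(10) = 9 x (133496 + 14833) = 1334961
D(11) = 10 x (1334961 + 133496) = 14684570
D(12) = 11 x (D(11) + D(10)) = 11 x (14684570 + 1334961)

Final answer: D(12) = 176214841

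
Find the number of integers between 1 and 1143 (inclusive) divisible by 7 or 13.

Multiples of 7: 163. Multiples of 13: 87. Of both (lcm=91): 12.
By inclusion-exclusion: 163 + 87 - 12.

Final answer: 238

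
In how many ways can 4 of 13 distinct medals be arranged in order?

P(13,4) = 13!/(13-4)! = 13!/9!.

Final answer: P(13,4) = 17160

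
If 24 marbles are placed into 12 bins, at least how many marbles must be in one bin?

By the pigeonhole principle: ceiling(24/12).

Final answer: 2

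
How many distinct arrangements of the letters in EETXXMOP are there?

Letters (E:2, M:1, O:1, P:1, T:1, X:2). Total letters: 8.
Permutations = 8!/(2! x 2!).

Final answer: 10080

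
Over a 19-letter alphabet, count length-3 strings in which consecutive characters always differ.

Let g(n) count such strings. g(1) = 19, and each valid string of length n-1 extends in 18 ways (any symbol but the last), so g(n) = 18 g(n-1).
Total: g(3) = 19 x 18^2.

Final answer: 19 x 18^{2} = 6156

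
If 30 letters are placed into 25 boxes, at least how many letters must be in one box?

By the pigeonhole principle: ceiling(30/25).

Final answer: 2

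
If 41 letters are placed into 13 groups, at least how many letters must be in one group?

By the pigeonhole principle: ceiling(41/13).

Final answer: 4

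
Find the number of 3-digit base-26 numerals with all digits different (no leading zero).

The leading digit has 25 choices (anything but zero); the next has 25 (anything but the first), then 24, and so on, one fewer each time.
Total: 25 x 25 x 24.

Final answer: 15000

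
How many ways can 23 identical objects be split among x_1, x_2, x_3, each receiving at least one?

Substitute x'_i = x_i - 1 (so x'_i >= 0). Then sum x'_i = 23 - 3 = 20.
Stars and bars: C(20+3-1, 3-1) = C(22,2).

Final answer: C(22,2) = 231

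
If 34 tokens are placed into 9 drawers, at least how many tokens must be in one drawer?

By the pigeonhole principle: ceiling(34/9).

Final answer: 4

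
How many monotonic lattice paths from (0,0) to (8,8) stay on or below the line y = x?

Total monotonic paths to (8,8): C(16,8) = 12870.
By the reflection principle, paths that go above the diagonal number C(16,9) = 11440.
Valid Dyck paths: 12870 - 11440.
(Equivalently, C_{8} = C(16,8)/9 = 12870/9.)

Final answer: C_{8} = 1430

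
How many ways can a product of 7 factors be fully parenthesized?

This is a standard Catalan-number count: the answer is C_n. Here n = 7 - 1 = 6.
C_n = C(2n,n)/(n+1), so C_{6} = C(12,6)/7 = 924/7.

Final answer: C_{6} = 132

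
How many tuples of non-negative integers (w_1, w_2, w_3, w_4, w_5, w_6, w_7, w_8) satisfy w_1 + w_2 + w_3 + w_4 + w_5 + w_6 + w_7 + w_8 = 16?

Stars and bars with 16 stars and 7 bars:
C(16+8-1, 8-1) = C(23,7).

Final answer: C(23,7) = 245157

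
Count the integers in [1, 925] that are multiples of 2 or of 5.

Multiples of 2: 462. Multiples of 5: 185. Of both (lcm=10): 92.
By inclusion-exclusion: 462 + 185 - 92.

Final answer: 555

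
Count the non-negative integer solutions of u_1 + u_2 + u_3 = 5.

Stars and bars with 5 stars and 2 bars:
C(5+3-1, 3-1) = C(7,2).

Final answer: C(7,2) = 21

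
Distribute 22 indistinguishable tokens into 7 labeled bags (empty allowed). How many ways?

Stars and bars: C(n+k-1, k-1) = C(28,6).

Final answer: C(28,6) = 376740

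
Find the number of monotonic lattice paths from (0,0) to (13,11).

Each path has 13 right steps and 11 up steps in some order (24 steps total).
Choose which 11 of the 24 steps are up: C(24,11).

Final answer: C(24,11) = 2496144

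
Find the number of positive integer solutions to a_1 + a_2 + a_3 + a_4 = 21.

Substitute a'_i = a_i - 1 (so a'_i >= 0). Then sum a'_i = 21 - 4 = 17.
Stars and bars: C(17+4-1, 4-1) = C(20,3).

Final answer: C(20,3) = 1140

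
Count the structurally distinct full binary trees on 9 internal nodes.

This is a standard Catalan-number count: the answer is C_n. Here n = 9.
C_n = (2n)!/(n!(n+1)!), so C_{9} = 18!/(9! x 10!) = C(18,9)/10 = 48620/10.

Final answer: C_{9} = 4862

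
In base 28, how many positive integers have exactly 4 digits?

These are the integers in [28^3, 28^4), so the count is 28^4 - 28^3 = 27 x 28^3.

Final answer: 592704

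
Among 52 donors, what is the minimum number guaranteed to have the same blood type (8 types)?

There are 8 possible values for blood type (8 types). With 52 donors and 8 categories, by pigeonhole: ceiling(52/8).

Final answer: 7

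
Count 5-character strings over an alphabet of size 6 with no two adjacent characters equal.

First character: 6 choices. Each subsequent: 5 choices (must differ from the previous one).
Total: 6 x 5^4.

Final answer: 6 x 5^{4} = 3750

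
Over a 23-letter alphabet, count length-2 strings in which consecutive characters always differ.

First character: 23 choices. Each subsequent: 22 choices (must differ from the previous one).
Total: 23 x 22^1.

Final answer: 23 x 22^{1} = 506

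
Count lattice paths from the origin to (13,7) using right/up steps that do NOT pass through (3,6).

Total paths to (13,7): C(20,7) = 77520.
Paths through (3,6): C(9,6) x C(11,1) = 924.
Avoiding (3,6): 77520 - 924.

Final answer: 76596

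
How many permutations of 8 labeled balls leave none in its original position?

Use the recurrence D(n) = (n-1)(D(n-1) + D(n-2)) with D(0)=1, D(1)=0.
D(2) = 1 x (0 + 1) = 1
D(3) = 2 x (1 + 0) = 2
D(4) = 3 x (2 + 1) = 9
D(5) = 4 x (9 + 2) = 44
D(6) = 5 x (44 + 9) = 265
D(7) = 6 x (265 + 44) = 1854
D(8) = 7 x (D(7) + D(6)) = 7 x (1854 + 265)

Final answer: D(8) = 14833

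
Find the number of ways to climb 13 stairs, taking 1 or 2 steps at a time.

Condition on the final move: it is a 1-step (f(n-1) ways to get there) or a 2-step (f(n-2) ways), so f(n) = f(n-1) + f(n-2), with f(1)=1, f(2)=2.
Iterating the recurrence: f(1)=1, f(2)=2, f(3)=3, f(4)=5, f(5)=8, f(6)=13, f(7)=21, f(8)=34, f(9)=55, f(10)=89, f(11)=144, f(12)=233, f(13)=377.

Final answer: 377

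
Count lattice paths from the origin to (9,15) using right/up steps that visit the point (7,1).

Paths (0,0)->(7,1): C(8,1) = 8.
Paths (7,1)->(9,15): C(16,14) = 120.
By multiplication principle: 8 x 120.

Final answer: 960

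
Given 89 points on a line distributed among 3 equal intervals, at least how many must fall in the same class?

By pigeonhole with 89 objects and 3 categories: ceiling(89/3).

Final answer: 30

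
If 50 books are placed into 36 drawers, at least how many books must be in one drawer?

By the pigeonhole principle: ceiling(50/36).

Final answer: 2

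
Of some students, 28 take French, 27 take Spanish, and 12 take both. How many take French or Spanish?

|A union B| = |A| + |B| - |A intersect B| = 28 + 27 - 12.

Final answer: 43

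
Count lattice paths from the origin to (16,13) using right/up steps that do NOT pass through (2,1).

Total paths to (16,13): C(29,13) = 67863915.
Paths through (2,1): C(3,1) x C(26,12) = 28973100.
Avoiding (2,1): 67863915 - 28973100.

Final answer: 38890815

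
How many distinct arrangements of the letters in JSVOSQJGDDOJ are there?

Letters (D:2, G:1, J:3, O:2, Q:1, S:2, V:1). Total letters: 12.
Permutations = 12!/(3! x 2! x 2! x 2!).

Final answer: 9979200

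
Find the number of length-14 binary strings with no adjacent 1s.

A valid string ends in 0 (append to any length-(n-1) valid string) or in 01 (append to any length-(n-2) valid string), so a(n) = a(n-1) + a(n-2) with a(1)=2, a(2)=3.
Computing successive values: a(1)=2, a(2)=3, a(3)=5, a(4)=8, a(5)=13, a(6)=21, a(7)=34, a(8)=55, a(9)=89, a(10)=144, a(11)=233, a(12)=377, a(13)=610, a(14)=987.

Final answer: 987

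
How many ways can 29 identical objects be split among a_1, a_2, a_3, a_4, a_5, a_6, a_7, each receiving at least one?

Substitute a'_i = a_i - 1 (so a'_i >= 0). Then sum a'_i = 29 - 7 = 22.
Stars and bars: C(22+7-1, 7-1) = C(28,6).

Final answer: C(28,6) = 376740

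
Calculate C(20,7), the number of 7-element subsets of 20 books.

C(20,7) = 20!/(7! x (20-7)!).

Final answer: C(20,7) = 77520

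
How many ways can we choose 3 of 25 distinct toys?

C(25,3) = 25!/(3! x (25-3)!).

Final answer: C(25,3) = 2300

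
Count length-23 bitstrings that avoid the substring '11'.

Let a(n) count valid strings. If the last bit is 0 the prefix is any valid string of length n-1; if it is 1 the string must end in 01 with a valid prefix of length n-2. So a(n) = a(n-1) + a(n-2), a(1)=2, a(2)=3.
Computing successive values: a(1)=2, a(2)=3, a(3)=5, a(4)=8, a(5)=13, a(6)=21, a(7)=34, a(8)=55, a(9)=89, a(10)=144, a(11)=233, a(12)=377, a(13)=610, a(14)=987, a(15)=1597, a(16)=2584, a(17)=4181, a(18)=6765, a(19)=10946, a(20)=17711, a(21)=28657, a(22)=46368, a(23)=75025.

Final answer: 75025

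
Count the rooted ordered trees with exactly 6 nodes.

This is counted by the nth Catalan number C_n. Here n = 6 - 1 = 5.
Using C_0 = 1 and C_(k+1) = C_k x 2(2k+1)/(k+2), build up term by term: C_1=1, C_2=2, C_3=5, C_4=14, C_5=42.

Final answer: C_{5} = 42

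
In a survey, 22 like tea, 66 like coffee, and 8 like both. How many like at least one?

|A union B| = |A| + |B| - |A intersect B| = 22 + 66 - 8.

Final answer: 80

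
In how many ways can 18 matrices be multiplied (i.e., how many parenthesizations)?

This is counted by the nth Catalan number C_n. Here n = 18 - 1 = 17.
C_n = C(2n,n) - C(2n,n+1), so C_{17} = C(34,17) - C(34,18) = 2333606220 - 2203961430.

Final answer: C_{17} = 129644790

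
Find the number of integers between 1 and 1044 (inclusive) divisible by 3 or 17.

Multiples of 3: 348. Multiples of 17: 61. Of both (lcm=51): 20.
By inclusion-exclusion: 348 + 61 - 20.

Final answer: 389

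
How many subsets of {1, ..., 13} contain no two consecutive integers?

Let a(n) count such subsets of {1, ..., n}. Either n is excluded (a(n-1) ways) or n is included, forcing n-1 out (a(n-2) ways), so a(n) = a(n-1) + a(n-2) with a(1)=2, a(2)=3.
Computing successive values: a(1)=2, a(2)=3, a(3)=5, a(4)=8, a(5)=13, a(6)=21, a(7)=34, a(8)=55, a(9)=89, a(10)=144, a(11)=233, a(12)=377, a(13)=610.

Final answer: 610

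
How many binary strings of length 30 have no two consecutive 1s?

Let a(n) count valid strings. If the last bit is 0 the prefix is any valid string of length n-1; if it is 1 the string must end in 01 with a valid prefix of length n-2. So a(n) = a(n-1) + a(n-2), a(1)=2, a(2)=3.
Iterating the recurrence: a(1)=2, a(2)=3, a(3)=5, a(4)=8, a(5)=13, a(6)=21, a(7)=34, a(8)=55, a(9)=89, a(10)=144, a(11)=233, a(12)=377, a(13)=610, a(14)=987, a(15)=1597, a(16)=2584, a(17)=4181, a(18)=6765, a(19)=10946, a(20)=17711, a(21)=28657, a(22)=46368, a(23)=75025, a(24)=121393, a(25)=196418, a(26)=317811, a(27)=514229, a(28)=832040, a(29)=1346269, a(30)=2178309.

Final answer: 2178309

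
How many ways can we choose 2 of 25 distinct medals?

C(25,2) = 25!/(2! x (25-2)!).

Final answer: C(25,2) = 300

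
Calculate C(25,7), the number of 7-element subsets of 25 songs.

C(25,7) = 25!/(7! x (25-7)!).

Final answer: C(25,7) = 480700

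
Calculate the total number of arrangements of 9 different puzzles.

The number of ways to arrange 9 distinct objects is 9!.

Final answer: 9! = 362880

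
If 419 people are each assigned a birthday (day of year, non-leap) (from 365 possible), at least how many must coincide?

There are 365 possible values for birthday (day of year, non-leap). With 419 people and 365 categories, by pigeonhole: ceiling(419/365).

Final answer: 2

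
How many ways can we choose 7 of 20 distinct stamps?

C(20,7) = 20!/(7! x 13!).

Final answer: \binom{20}{7} = 77520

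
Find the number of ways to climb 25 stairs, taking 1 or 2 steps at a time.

Let f(n) count the ways. The last step is size 1 or 2, so f(n) = f(n-1) + f(n-2) with f(1)=1, f(2)=2.
Iterating the recurrence: f(1)=1, f(2)=2, f(3)=3, f(4)=5, f(5)=8, f(6)=13, f(7)=21, f(8)=34, f(9)=55, f(10)=89, f(11)=144, f(12)=233, f(13)=377, f(14)=610, f(15)=987, f(16)=1597, f(17)=2584, f(18)=4181, f(19)=6765, f(20)=10946, f(21)=17711, f(22)=28657, f(23)=46368, f(24)=75025, f(25)=121393.

Final answer: 121393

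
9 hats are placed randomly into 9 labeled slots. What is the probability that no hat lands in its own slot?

Use the recurrence D(n) = (n-1)(D(n-1) + D(n-2)) with D(0)=1, D(1)=0.
Building up: D(2)=1, D(3)=2, D(4)=9, D(5)=44, D(6)=265, D(7)=1854, D(8)=14833, D(9)=133496.
Total arrangements: 9! = 362880.
Probability = D(9)/9! = 16687/45360.

Final answer: D(9)/9! = 133496/362880 = 0.367879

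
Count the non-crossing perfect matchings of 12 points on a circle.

The structures are counted by the Catalan number C_n. Here n = 12/2 = 6.
Using C_0 = 1 and C_(k+1) = C_k x 2(2k+1)/(k+2), build up term by term: C_1=1, C_2=2, C_3=5, C_4=14, C_5=42, C_6=132.

Final answer: C_{6} = 132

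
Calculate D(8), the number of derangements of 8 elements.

D(n) = (n-1)(D(n-1) + D(n-2)), D(0)=1, D(1)=0.
Building up: D(2)=1, D(3)=2, D(4)=9, D(5)=44, D(6)=265, D(7)=1854.
D(8) = 7 x (D(7) + D(6)) = 7 x (1854 + 265).

Final answer: D(8) = 14833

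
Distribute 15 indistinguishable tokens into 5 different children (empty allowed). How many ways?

Stars and bars: C(n+k-1, k-1) = C(19,4).

Final answer: C(19,4) = 3876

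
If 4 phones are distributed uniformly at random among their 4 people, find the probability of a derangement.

D(n) = (n-1)(D(n-1) + D(n-2)), D(0)=1, D(1)=0.
Building up: D(2)=1, D(3)=2, D(4)=9.
Total arrangements: 4! = 24.
Probability = D(4)/4! = 3/8.

Final answer: D(4)/4! = 9/24 = 0.375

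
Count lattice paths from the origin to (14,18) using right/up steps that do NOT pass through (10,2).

Total paths to (14,18): C(32,18) = 471435600.
Paths through (10,2): C(12,2) x C(20,16) = 319770.
Avoiding (10,2): 471435600 - 319770.

Final answer: 471115830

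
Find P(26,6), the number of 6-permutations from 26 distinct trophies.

P(26,6) = 26!/(26-6)! = 26!/20!.

Final answer: P(26,6) = 165765600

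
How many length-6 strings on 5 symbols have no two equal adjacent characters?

Let g(n) count such strings. g(1) = 5, and each valid string of length n-1 extends in 4 ways (any symbol but the last), so g(n) = 4 g(n-1).
Total: g(6) = 5 x 4^5.

Final answer: 5 x 4^{5} = 5120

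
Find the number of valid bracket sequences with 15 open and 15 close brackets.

This is counted by the nth Catalan number C_n. Here n = 15 (pairs).
C_n = C(2n,n) - C(2n,n+1), so C_{15} = C(30,15) - C(30,16) = 155117520 - 145422675.

Final answer: C_{15} = 9694845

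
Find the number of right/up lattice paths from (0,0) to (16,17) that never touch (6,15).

Total paths to (16,17): C(33,17) = 1166803110.
Paths through (6,15): C(21,15) x C(12,2) = 3581424.
Avoiding (6,15): 1166803110 - 3581424.

Final answer: 1163221686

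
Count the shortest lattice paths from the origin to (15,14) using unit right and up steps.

Each path has 15 right steps and 14 up steps in some order (29 steps total).
Choose which 14 of the 29 steps are up: C(29,14).

Final answer: C(29,14) = 77558760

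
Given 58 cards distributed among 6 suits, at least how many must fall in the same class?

By pigeonhole with 58 objects and 6 categories: ceiling(58/6).

Final answer: 10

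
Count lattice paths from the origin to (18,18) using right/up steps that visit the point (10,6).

Paths (0,0)->(10,6): C(16,6) = 8008.
Paths (10,6)->(18,18): C(20,12) = 125970.
By multiplication principle: 8008 x 125970.

Final answer: 1008767760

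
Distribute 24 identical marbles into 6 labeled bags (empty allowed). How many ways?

Stars and bars: C(n+k-1, k-1) = C(29,5).

Final answer: C(29,5) = 118755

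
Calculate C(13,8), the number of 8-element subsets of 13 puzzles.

C(13,8) = 13!/(8! x (13-8)!).

Final answer: C(13,8) = 1287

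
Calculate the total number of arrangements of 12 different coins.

The number of ways to arrange 12 distinct objects is 12!.

Final answer: 12! = 479001600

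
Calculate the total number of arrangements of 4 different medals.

The number of ways to arrange 4 distinct objects is 4!.

Final answer: 4! = 24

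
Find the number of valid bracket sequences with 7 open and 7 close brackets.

The structures are counted by the Catalan number C_n. Here n = 7 (pairs).
Using C_0 = 1 and C_(k+1) = C_k x 2(2k+1)/(k+2), build up term by term: C_1=1, C_2=2, C_3=5, C_4=14, C_5=42, C_6=132, C_7=429.

Final answer: C_{7} = 429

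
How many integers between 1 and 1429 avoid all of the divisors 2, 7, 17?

|div by 2|=714, |div by 7|=204, |div by 17|=84.
|div by 2&7|=102, |div by 2&17|=42, |div by 7&17|=12, |div by all|=6.
By inclusion-exclusion, divisible by at least one: 714+204+84-102-42-12+6 = 852.
Not divisible by any: 1429 - 852.

Final answer: 577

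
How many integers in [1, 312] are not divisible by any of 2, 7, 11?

|div by 2|=156, |div by 7|=44, |div by 11|=28.
|div by 2&7|=22, |div by 2&11|=14, |div by 7&11|=4, |div by all|=2.
By inclusion-exclusion, divisible by at least one: 156+44+28-22-14-4+2 = 190.
Not divisible by any: 312 - 190.

Final answer: 122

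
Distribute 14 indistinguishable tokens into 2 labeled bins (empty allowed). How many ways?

Stars and bars: C(n+k-1, k-1) = C(15,1).

Final answer: C(15,1) = 15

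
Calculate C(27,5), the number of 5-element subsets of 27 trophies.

C(27,5) = 27!/(5! x 22!).

Final answer: \binom{27}{5} = 80730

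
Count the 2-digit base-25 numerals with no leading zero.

These are the integers in [25^1, 25^2), so the count is 25^2 - 25^1 = 24 x 25^1.

Final answer: 600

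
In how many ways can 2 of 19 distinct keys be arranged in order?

P(19,2) = 19!/(19-2)! = 19!/17!.

Final answer: P(19,2) = 342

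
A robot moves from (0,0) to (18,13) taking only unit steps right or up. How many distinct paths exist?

Each path has 18 right steps and 13 up steps in some order (31 steps total).
Choose which 13 of the 31 steps are up: C(31,13).

Final answer: C(31,13) = 206253075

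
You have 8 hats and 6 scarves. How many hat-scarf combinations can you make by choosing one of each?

By the multiplication principle: 8 x 6.

Final answer: 48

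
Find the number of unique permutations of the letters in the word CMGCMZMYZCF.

Letters (C:3, F:1, G:1, M:3, Y:1, Z:2). Total letters: 11.
Permutations = 11!/(3! x 3! x 2!).

Final answer: 554400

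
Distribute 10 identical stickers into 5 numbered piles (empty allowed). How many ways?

Stars and bars: C(n+k-1, k-1) = C(14,4).

Final answer: C(14,4) = 1001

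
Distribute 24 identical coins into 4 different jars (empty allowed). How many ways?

Stars and bars: C(n+k-1, k-1) = C(27,3).

Final answer: C(27,3) = 2925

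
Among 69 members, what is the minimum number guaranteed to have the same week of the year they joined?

There are 52 possible values for week of the year they joined. With 69 members and 52 categories, by pigeonhole: ceiling(69/52).

Final answer: 2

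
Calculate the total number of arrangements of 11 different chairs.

The number of ways to arrange 11 distinct objects is 11!.

Final answer: 11! = 39916800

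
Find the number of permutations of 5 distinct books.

The number of ways to arrange 5 distinct objects is 5!.

Final answer: 5! = 120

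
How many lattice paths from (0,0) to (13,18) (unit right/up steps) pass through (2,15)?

Paths (0,0)->(2,15): C(17,15) = 136.
Paths (2,15)->(13,18): C(14,3) = 364.
By multiplication principle: 136 x 364.

Final answer: 49504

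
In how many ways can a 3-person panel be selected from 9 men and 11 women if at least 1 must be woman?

Sum over valid woman counts:
C(11,1)C(9,2) = 396
C(11,2)C(9,1) = 495
C(11,3)C(9,0) = 165
Total: 396 + 495 + 165.

Final answer: 1056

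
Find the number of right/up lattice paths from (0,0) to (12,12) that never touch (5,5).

Total paths to (12,12): C(24,12) = 2704156.
Paths through (5,5): C(10,5) x C(14,7) = 864864.
Avoiding (5,5): 2704156 - 864864.

Final answer: 1839292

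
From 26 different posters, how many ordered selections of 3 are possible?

P(26,3) = 26!/(26-3)! = 26!/23!.

Final answer: P(26,3) = 15600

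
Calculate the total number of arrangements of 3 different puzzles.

The number of ways to arrange 3 distinct objects is 3!.

Final answer: 3! = 6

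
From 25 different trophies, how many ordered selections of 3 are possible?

P(25,3) = 25!/(25-3)! = 25!/22!.

Final answer: P(25,3) = 13800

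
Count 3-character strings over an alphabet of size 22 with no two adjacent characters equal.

First character: 22 choices. Each subsequent: 21 choices (must differ from the previous one).
Total: 22 x 21^2.

Final answer: 22 x 21^{2} = 9702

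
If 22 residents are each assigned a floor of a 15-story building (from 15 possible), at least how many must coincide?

There are 15 possible values for floor of a 15-story building. With 22 residents and 15 categories, by pigeonhole: ceiling(22/15).

Final answer: 2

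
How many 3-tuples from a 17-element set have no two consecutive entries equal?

First character: 17 choices. Each subsequent: 16 choices (must differ from the previous one).
Total: 17 x 16^2.

Final answer: 17 x 16^{2} = 4352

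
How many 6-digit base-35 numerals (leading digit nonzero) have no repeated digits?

First digit: 34 (nonzero). Second: 34 (not first). Third: 33, etc.
Total: 34 x 34 x 33 x 32 x 31 x 30.

Final answer: 1135284480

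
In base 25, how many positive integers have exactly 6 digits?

Leading digit: 24 options (nonzero). Other 5 digit(s): 25 options each.
Total: 24 x 25^5.

Final answer: 234375000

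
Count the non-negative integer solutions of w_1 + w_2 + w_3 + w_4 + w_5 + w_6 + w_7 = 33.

Stars and bars with 33 stars and 6 bars:
C(33+7-1, 7-1) = C(39,6).

Final answer: C(39,6) = 3262623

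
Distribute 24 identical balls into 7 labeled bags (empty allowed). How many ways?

Stars and bars: C(n+k-1, k-1) = C(30,6).

Final answer: C(30,6) = 593775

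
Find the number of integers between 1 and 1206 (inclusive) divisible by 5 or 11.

Multiples of 5: 241. Multiples of 11: 109. Of both (lcm=55): 21.
By inclusion-exclusion: 241 + 109 - 21.

Final answer: 329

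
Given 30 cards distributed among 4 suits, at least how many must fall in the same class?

By pigeonhole with 30 objects and 4 categories: ceiling(30/4).

Final answer: 8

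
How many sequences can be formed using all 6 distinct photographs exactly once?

The number of ways to arrange 6 distinct objects is 6!.

Final answer: 6! = 720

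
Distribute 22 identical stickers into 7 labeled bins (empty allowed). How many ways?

Stars and bars: C(n+k-1, k-1) = C(28,6).

Final answer: C(28,6) = 376740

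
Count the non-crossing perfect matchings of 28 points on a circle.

This is counted by the nth Catalan number C_n. Here n = 28/2 = 14.
C_n = C(2n,n) - C(2n,n+1), so C_{14} = C(28,14) - C(28,15) = 40116600 - 37442160.

Final answer: C_{14} = 2674440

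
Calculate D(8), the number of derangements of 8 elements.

Use the recurrence D(n) = (n-1)(D(n-1) + D(n-2)) with D(0)=1, D(1)=0.
D(2) = 1 x (0 + 1) = 1
D(3) = 2 x (1 + 0) = 2
D(4) = 3 x (2 + 1) = 9
D(5) = 4 x (9 + 2) = 44
D(6) = 5 x (44 + 9) = 265
D(7) = 6 x (265 + 44) = 1854
D(8) = 7 x (D(7) + D(6)) = 7 x (1854 + 265)

Final answer: D(8) = 14833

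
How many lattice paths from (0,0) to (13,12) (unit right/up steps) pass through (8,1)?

Paths (0,0)->(8,1): C(9,1) = 9.
Paths (8,1)->(13,12): C(16,11) = 4368.
By multiplication principle: 9 x 4368.

Final answer: 39312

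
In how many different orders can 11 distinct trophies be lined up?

The number of ways to arrange 11 distinct objects is 11!.

Final answer: 11! = 39916800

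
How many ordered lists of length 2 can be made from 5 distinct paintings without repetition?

P(5,2) = 5!/(5-2)! = 5!/3!.

Final answer: P(5,2) = 20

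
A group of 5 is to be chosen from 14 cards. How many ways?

C(14,5) = 14!/(5! x 9!).

Final answer: \binom{14}{5} = 2002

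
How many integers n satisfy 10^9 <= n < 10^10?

The leading digit cannot be 0 (9 options); the other 9 digits can be anything (10 options each).
Total: 9 x 10^9.

Final answer: 9000000000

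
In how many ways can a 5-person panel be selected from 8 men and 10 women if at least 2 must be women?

Sum over valid woman counts:
C(10,2)C(8,3) = 2520
C(10,3)C(8,2) = 3360
C(10,4)C(8,1) = 1680
C(10,5)C(8,0) = 252
Total: 2520 + 3360 + 1680 + 252.

Final answer: 7812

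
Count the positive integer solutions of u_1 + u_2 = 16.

Substitute u'_i = u_i - 1 (so u'_i >= 0). Then sum u'_i = 16 - 2 = 14.
Stars and bars: C(14+2-1, 2-1) = C(15,1).

Final answer: C(15,1) = 15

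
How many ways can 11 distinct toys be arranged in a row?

The number of ways to arrange 11 distinct objects is 11!.

Final answer: 11! = 39916800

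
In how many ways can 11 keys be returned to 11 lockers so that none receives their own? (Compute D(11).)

Use the recurrence D(n) = (n-1)(D(n-1) + D(n-2)) with D(0)=1, D(1)=0.
D(2) = 1 x (0 + 1) = 1
D(3) = 2 x (1 + 0) = 2
D(4) = 3 x (2 + 1) = 9
D(5) = 4 x (9 + 2) = 44
D(6) = 5 x (44 + 9) = 265
D(7) = 6 x (265 + 44) = 1854
D(8) = 7 x (1854 + 265) = 14833
D(9) = 8 x (14833 + 1854) = 133496
D(10) = 9 x (133496 + 14833) = 1334961
D(11) = 10 x (D(10) + D(9)) = 10 x (1334961 + 133496)

Final answer: D(11) = 14684570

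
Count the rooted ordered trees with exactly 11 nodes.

This is a standard Catalan-number count: the answer is C_n. Here n = 11 - 1 = 10.
Using C_0 = 1 and C_(k+1) = C_k x 2(2k+1)/(k+2), build up term by term: C_1=1, C_2=2, C_3=5, C_4=14, C_5=42, C_6=132, C_7=429, C_8=1430, C_9=4862, C_10=16796.

Final answer: C_{10} = 16796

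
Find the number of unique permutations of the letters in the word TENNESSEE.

Letters (E:4, N:2, S:2, T:1). Total letters: 9.
Permutations = 9!/(4! x 2! x 2!).

Final answer: 3780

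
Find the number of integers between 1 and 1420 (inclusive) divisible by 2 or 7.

Multiples of 2: 710. Multiples of 7: 202. Of both (lcm=14): 101.
By inclusion-exclusion: 710 + 202 - 101.

Final answer: 811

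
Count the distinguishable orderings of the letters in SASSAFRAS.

Letters (A:3, F:1, R:1, S:4). Total letters: 9.
Permutations = 9!/(4! x 3!).

Final answer: 2520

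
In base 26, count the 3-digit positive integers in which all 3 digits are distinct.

First digit: 25 (nonzero). Second: 25 (not first). Third: 24, etc.
Total: 25 x 25 x 24.

Final answer: 15000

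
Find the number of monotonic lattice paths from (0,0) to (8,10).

Each path has 8 right steps and 10 up steps in some order (18 steps total).
Choose which 10 of the 18 steps are up: C(18,10).

Final answer: C(18,10) = 43758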